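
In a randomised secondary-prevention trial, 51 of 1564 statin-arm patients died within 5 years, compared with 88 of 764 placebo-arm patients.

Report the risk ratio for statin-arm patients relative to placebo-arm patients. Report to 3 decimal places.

risk, statin-arm patients = 51/1564 = 0.03261
risk, placebo-arm patients = 88/764 = 0.11518
RR = 0.03261 / 0.11518 = 0.283

RR ≈ 0.283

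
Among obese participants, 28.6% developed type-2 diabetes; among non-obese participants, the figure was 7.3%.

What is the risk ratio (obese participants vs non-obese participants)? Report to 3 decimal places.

RR = 0.2860 / 0.0730 = 3.918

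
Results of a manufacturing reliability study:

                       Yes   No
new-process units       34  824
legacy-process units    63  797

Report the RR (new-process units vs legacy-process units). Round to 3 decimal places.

RR ≈ 0.541

risk, new-process units = 34/858 = 0.03963
risk, legacy-process units = 63/860 = 0.07326
RR = 0.03963 / 0.07326 = 0.541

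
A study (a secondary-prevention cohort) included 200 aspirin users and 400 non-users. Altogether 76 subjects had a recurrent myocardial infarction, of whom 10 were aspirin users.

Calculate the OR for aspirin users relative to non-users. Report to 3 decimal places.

0.266

aspirin users without the outcome: 200 − 10 = 190
non-users with the outcome: 76 − 10 = 66
non-users without the outcome: 400 − 66 = 334
OR = (10 × 334) / (190 × 66) = 3340/12540 ≈ 0.266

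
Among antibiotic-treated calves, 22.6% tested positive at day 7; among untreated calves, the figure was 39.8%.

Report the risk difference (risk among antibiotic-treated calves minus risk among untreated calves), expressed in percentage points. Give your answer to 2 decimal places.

risk difference = 0.2260 − 0.3980 = -0.1720 → -17.20 percentage points

RD: -17.20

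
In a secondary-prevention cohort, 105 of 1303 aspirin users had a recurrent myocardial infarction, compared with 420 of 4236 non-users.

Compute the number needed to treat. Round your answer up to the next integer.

risk, aspirin users = 105/1303 = 0.080583
risk, non-users = 420/4236 = 0.099150
absolute risk difference = 0.018567
1 / 0.018567 = 53.859 → round up → 54

NNT = 54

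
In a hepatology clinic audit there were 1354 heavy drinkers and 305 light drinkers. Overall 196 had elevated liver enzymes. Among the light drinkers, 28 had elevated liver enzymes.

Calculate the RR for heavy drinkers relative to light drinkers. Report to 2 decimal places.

heavy drinkers with the outcome: 196 − 28 = 168
heavy drinkers without the outcome: 1354 − 168 = 1186
light drinkers without the outcome: 305 − 28 = 277
risk, heavy drinkers = 168/1354 = 0.1241
risk, light drinkers = 28/305 = 0.0918
RR = 0.1241 / 0.0918 = 1.35

1.35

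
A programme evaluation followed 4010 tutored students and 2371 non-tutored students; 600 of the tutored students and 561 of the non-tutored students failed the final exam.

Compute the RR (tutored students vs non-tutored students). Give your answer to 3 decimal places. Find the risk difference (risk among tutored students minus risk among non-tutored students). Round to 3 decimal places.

risk, tutored students = 600/4010 = 0.1496
risk, non-tutored students = 561/2371 = 0.2366
RR = 0.1496 / 0.2366 = 0.632
risk difference = 0.1496 − 0.2366 = -0.087

RR = 0.632; RD = -0.087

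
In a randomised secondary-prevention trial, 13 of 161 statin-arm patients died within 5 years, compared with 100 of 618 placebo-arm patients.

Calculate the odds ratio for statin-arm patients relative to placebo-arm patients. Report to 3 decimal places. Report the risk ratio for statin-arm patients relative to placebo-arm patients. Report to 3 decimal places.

OR = 0.455; RR = 0.499

OR = (13 × 518) / (148 × 100) = 6734/14800 ≈ 0.455
risk, statin-arm patients = 13/161 = 0.0807
risk, placebo-arm patients = 100/618 = 0.1618
RR = 0.0807 / 0.1618 = 0.499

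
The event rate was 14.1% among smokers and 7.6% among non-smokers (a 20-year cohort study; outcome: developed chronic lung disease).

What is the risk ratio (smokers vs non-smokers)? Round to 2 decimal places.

RR = 0.1410 / 0.0760 = 1.86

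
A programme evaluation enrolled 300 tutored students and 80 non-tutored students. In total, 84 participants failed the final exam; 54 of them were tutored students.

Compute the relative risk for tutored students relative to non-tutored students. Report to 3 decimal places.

RR ≈ 0.480

tutored students without the outcome: 300 − 54 = 246
non-tutored students with the outcome: 84 − 54 = 30
non-tutored students without the outcome: 80 − 30 = 50
risk, tutored students = 54/300 = 0.1800
risk, non-tutored students = 30/80 = 0.3750
RR = 0.1800 / 0.3750 = 0.480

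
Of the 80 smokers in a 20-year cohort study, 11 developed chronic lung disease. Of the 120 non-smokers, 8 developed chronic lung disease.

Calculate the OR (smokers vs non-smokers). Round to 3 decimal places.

OR = (11 × 112) / (69 × 8) = 1232/552 ≈ 2.232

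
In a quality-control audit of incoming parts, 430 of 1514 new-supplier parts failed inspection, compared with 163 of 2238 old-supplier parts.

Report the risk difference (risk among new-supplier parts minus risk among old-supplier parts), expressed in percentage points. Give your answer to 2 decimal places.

21.12

risk, new-supplier parts = 430/1514 = 0.2840
risk, old-supplier parts = 163/2238 = 0.0728
risk difference = 0.2840 − 0.0728 = 0.2112 → 21.12 percentage points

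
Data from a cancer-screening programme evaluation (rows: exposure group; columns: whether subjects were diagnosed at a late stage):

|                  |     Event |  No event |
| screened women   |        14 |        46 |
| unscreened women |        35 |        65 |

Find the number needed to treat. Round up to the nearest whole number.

risk, screened women = 14/60 = 0.233333
risk, unscreened women = 35/100 = 0.350000
absolute risk difference = 0.116667
1 / 0.116667 = 8.571 → round up → 9

9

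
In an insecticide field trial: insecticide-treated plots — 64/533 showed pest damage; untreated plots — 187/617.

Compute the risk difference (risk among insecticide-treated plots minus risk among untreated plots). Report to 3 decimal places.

RD: -0.183

risk, insecticide-treated plots = 64/533 = 0.1201
risk, untreated plots = 187/617 = 0.3031
risk difference = 0.1201 − 0.3031 = -0.183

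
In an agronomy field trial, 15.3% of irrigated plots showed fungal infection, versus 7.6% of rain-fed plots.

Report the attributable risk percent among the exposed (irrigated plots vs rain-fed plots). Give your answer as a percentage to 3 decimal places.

AR% = (0.1530 − 0.0760) / 0.1530 = 0.5033 → 50.327%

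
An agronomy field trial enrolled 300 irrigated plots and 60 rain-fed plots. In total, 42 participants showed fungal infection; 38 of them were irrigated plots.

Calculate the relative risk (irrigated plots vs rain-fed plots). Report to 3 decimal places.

irrigated plots without the outcome: 300 − 38 = 262
rain-fed plots with the outcome: 42 − 38 = 4
rain-fed plots without the outcome: 60 − 4 = 56
risk, irrigated plots = 38/300 = 0.1267
risk, rain-fed plots = 4/60 = 0.0667
RR = 0.1267 / 0.0667 = 1.900

1.900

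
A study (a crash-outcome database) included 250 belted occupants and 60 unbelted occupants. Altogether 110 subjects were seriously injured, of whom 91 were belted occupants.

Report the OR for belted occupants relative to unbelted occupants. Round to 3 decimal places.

1.235

belted occupants without the outcome: 250 − 91 = 159
unbelted occupants with the outcome: 110 − 91 = 19
unbelted occupants without the outcome: 60 − 19 = 41
OR = (91 × 41) / (159 × 19) = 3731/3021 ≈ 1.235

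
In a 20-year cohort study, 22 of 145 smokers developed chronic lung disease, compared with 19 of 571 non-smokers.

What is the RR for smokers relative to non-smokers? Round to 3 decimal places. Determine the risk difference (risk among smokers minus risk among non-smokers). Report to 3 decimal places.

risk, smokers = 22/145 = 0.15172
risk, non-smokers = 19/571 = 0.03327
RR = 0.15172 / 0.03327 = 4.560
risk difference = 0.15172 − 0.03327 = 0.118

RR = 4.560; RD = 0.118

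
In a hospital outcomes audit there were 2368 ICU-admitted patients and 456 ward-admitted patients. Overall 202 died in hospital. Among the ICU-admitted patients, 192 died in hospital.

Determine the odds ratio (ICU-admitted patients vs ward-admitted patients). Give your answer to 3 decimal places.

3.935

ICU-admitted patients without the outcome: 2368 − 192 = 2176
ward-admitted patients with the outcome: 202 − 192 = 10
ward-admitted patients without the outcome: 456 − 10 = 446
OR = (192 × 446) / (2176 × 10) = 85632/21760 ≈ 3.935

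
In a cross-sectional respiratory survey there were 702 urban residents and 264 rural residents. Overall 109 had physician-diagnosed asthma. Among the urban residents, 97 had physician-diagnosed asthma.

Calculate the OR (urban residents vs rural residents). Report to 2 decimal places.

urban residents without the outcome: 702 − 97 = 605
rural residents with the outcome: 109 − 97 = 12
rural residents without the outcome: 264 − 12 = 252
odds, urban residents = 97/605 = 0.16033
odds, rural residents = 12/252 = 0.04762
OR = 0.16033 / 0.04762 = 3.37

OR = 3.37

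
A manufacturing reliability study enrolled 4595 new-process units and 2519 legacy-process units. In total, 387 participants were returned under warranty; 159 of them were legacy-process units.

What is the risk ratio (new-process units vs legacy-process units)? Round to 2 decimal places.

new-process units with the outcome: 387 − 159 = 228
new-process units without the outcome: 4595 − 228 = 4367
legacy-process units without the outcome: 2519 − 159 = 2360
risk, new-process units = 228/4595 = 0.04962
risk, legacy-process units = 159/2519 = 0.06312
RR = 0.04962 / 0.06312 = 0.79

0.79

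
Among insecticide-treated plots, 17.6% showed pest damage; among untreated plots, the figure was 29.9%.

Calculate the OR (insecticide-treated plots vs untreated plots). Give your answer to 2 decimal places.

0.50

odds, insecticide-treated plots = 0.1760/0.8240 = 0.2136
odds, untreated plots = 0.2990/0.7010 = 0.4265
OR = 0.2136 / 0.4265 = 0.50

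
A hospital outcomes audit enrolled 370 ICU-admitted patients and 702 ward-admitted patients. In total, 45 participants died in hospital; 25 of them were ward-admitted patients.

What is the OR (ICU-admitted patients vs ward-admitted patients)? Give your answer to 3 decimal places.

OR ≈ 1.547

ICU-admitted patients with the outcome: 45 − 25 = 20
ICU-admitted patients without the outcome: 370 − 20 = 350
ward-admitted patients without the outcome: 702 − 25 = 677
odds, ICU-admitted patients = 20/350 = 0.05714
odds, ward-admitted patients = 25/677 = 0.03693
OR = 0.05714 / 0.03693 = 1.547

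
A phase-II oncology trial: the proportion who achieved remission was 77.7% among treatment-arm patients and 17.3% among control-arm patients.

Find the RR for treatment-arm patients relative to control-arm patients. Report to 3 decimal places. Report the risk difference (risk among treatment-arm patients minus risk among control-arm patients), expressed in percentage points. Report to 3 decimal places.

RR = 0.7770 / 0.1730 = 4.491
risk difference = 0.7770 − 0.1730 = 0.6040 → 60.400 percentage points

RR = 4.491; RD = 60.400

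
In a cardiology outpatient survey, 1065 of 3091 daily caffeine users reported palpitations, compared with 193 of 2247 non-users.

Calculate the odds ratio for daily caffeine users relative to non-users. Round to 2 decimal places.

OR = (1065 × 2054) / (2026 × 193) = 2187510/391018 ≈ 5.59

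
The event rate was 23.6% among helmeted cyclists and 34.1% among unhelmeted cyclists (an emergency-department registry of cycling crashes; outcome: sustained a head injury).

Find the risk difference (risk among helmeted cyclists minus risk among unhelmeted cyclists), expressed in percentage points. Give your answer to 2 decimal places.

risk difference = 0.2360 − 0.3410 = -0.1050 → -10.50 percentage points

RD ≈ -10.50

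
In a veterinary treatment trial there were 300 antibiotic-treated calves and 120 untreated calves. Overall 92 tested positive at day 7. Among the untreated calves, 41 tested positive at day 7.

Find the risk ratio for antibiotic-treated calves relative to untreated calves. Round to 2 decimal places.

RR: 0.50

antibiotic-treated calves with the outcome: 92 − 41 = 51
antibiotic-treated calves without the outcome: 300 − 51 = 249
untreated calves without the outcome: 120 − 41 = 79
risk, antibiotic-treated calves = 51/300 = 0.1700
risk, untreated calves = 41/120 = 0.3417
RR = 0.1700 / 0.3417 = 0.50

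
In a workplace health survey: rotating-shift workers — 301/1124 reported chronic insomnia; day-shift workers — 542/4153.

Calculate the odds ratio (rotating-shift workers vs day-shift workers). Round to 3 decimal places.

OR = (301 × 3611) / (823 × 542) = 1086911/446066 ≈ 2.437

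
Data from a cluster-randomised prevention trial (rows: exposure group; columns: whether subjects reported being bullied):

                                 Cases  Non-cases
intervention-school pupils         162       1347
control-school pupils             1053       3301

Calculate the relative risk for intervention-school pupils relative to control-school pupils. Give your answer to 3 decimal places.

0.444

risk, intervention-school pupils = 162/1509 = 0.1074
risk, control-school pupils = 1053/4354 = 0.2418
RR = 0.1074 / 0.2418 = 0.444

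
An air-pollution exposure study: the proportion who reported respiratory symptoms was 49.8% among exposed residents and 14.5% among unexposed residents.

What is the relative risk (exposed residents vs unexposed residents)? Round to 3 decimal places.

RR = 0.4980 / 0.1450 = 3.434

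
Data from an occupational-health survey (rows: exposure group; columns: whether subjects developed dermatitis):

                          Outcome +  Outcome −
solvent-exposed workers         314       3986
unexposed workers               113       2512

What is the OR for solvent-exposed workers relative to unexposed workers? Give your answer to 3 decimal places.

OR = (314 × 2512) / (3986 × 113) = 788768/450418 ≈ 1.751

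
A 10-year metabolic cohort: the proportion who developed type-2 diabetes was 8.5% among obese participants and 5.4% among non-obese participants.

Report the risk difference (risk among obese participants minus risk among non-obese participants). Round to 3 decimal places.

risk difference = 0.0850 − 0.0540 = 0.031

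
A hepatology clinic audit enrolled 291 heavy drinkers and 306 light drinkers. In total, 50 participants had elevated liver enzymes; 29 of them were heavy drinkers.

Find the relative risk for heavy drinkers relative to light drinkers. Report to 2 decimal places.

heavy drinkers without the outcome: 291 − 29 = 262
light drinkers with the outcome: 50 − 29 = 21
light drinkers without the outcome: 306 − 21 = 285
risk, heavy drinkers = 29/291 = 0.0997
risk, light drinkers = 21/306 = 0.0686
RR = 0.0997 / 0.0686 = 1.45

1.45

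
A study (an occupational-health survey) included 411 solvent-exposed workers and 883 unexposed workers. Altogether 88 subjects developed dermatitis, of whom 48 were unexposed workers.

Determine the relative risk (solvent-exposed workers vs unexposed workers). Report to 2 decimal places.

RR: 1.79

solvent-exposed workers with the outcome: 88 − 48 = 40
solvent-exposed workers without the outcome: 411 − 40 = 371
unexposed workers without the outcome: 883 − 48 = 835
risk, solvent-exposed workers = 40/411 = 0.0973
risk, unexposed workers = 48/883 = 0.0544
RR = 0.0973 / 0.0544 = 1.79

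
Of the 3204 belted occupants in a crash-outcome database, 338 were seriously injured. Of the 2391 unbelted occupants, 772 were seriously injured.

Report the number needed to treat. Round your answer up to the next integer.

NNT = 5

risk, belted occupants = 338/3204 = 0.105493
risk, unbelted occupants = 772/2391 = 0.322877
absolute risk difference = 0.217384
1 / 0.217384 = 4.600 → round up → 5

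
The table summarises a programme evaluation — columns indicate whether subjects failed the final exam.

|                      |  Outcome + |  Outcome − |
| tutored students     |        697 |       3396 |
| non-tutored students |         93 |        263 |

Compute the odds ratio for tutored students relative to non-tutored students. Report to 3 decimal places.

OR = 0.580

odds, tutored students = 697/3396 = 0.2052
odds, non-tutored students = 93/263 = 0.3536
OR = 0.2052 / 0.3536 = 0.580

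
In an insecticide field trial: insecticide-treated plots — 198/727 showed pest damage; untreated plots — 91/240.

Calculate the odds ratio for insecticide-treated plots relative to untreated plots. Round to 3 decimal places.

OR = (198 × 149) / (529 × 91) = 29502/48139 ≈ 0.613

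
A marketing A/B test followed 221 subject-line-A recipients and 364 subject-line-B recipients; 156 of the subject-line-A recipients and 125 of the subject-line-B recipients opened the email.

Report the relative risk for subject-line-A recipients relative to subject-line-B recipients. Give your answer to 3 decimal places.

risk, subject-line-A recipients = 156/221 = 0.7059
risk, subject-line-B recipients = 125/364 = 0.3434
RR = 0.7059 / 0.3434 = 2.056

RR = 2.056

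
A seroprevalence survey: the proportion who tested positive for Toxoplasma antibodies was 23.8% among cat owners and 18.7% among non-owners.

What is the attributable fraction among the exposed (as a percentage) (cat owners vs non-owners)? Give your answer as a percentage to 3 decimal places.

AR% = (0.2380 − 0.1870) / 0.2380 = 0.2143 → 21.429%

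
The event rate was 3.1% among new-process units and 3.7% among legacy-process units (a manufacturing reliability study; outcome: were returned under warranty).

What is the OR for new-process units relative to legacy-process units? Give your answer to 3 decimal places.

OR = 0.833

odds, new-process units = 0.03100/0.96900 = 0.03199
odds, legacy-process units = 0.03700/0.96300 = 0.03842
OR = 0.03199 / 0.03842 = 0.833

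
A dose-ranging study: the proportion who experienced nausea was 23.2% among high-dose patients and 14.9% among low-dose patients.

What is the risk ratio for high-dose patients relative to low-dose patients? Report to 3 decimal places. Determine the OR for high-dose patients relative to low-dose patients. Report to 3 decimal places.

RR = 0.2320 / 0.1490 = 1.557
odds, high-dose patients = 0.2320/0.7680 = 0.3021
odds, low-dose patients = 0.1490/0.8510 = 0.1751
OR = 0.3021 / 0.1751 = 1.725

RR = 1.557; OR = 1.725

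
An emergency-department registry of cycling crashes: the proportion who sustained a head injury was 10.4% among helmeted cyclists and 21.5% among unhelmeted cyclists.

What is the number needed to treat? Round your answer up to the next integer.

10

absolute risk difference = 0.111000
1 / 0.111000 = 9.009 → round up → 10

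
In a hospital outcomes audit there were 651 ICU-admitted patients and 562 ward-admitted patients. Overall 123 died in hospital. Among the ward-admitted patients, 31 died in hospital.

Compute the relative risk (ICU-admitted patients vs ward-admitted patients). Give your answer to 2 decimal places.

2.56

ICU-admitted patients with the outcome: 123 − 31 = 92
ICU-admitted patients without the outcome: 651 − 92 = 559
ward-admitted patients without the outcome: 562 − 31 = 531
risk, ICU-admitted patients = 92/651 = 0.1413
risk, ward-admitted patients = 31/562 = 0.0552
RR = 0.1413 / 0.0552 = 2.56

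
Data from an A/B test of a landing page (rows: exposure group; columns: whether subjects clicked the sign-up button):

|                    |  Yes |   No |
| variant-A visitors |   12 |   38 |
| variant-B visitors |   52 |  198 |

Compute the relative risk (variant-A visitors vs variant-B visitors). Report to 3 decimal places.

risk, variant-A visitors = 12/50 = 0.2400
risk, variant-B visitors = 52/250 = 0.2080
RR = 0.2400 / 0.2080 = 1.154

RR ≈ 1.154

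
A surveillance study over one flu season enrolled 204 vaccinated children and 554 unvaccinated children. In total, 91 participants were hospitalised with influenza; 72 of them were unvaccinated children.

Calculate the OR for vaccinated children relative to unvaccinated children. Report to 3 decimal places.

0.688

vaccinated children with the outcome: 91 − 72 = 19
vaccinated children without the outcome: 204 − 19 = 185
unvaccinated children without the outcome: 554 − 72 = 482
OR = (19 × 482) / (185 × 72) = 9158/13320 ≈ 0.688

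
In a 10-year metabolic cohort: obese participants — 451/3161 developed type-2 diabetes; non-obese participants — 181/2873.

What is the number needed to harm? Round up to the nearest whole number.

NNH ≈ 13

risk, obese participants = 451/3161 = 0.142676
risk, non-obese participants = 181/2873 = 0.063000
absolute risk difference = 0.079676
1 / 0.079676 = 12.551 → round up → 13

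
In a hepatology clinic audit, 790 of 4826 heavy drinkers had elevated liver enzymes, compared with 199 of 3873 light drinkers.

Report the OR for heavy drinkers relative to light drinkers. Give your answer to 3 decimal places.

OR = (790 × 3674) / (4036 × 199) = 2902460/803164 ≈ 3.614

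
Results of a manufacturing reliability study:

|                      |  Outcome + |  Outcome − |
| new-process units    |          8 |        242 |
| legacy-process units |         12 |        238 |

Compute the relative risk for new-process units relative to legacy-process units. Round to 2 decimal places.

risk, new-process units = 8/250 = 0.03200
risk, legacy-process units = 12/250 = 0.04800
RR = 0.03200 / 0.04800 = 0.67

0.67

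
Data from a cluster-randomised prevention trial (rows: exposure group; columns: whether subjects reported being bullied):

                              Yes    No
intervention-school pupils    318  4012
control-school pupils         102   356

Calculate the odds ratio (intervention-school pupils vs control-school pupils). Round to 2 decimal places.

OR = (318 × 356) / (4012 × 102) = 113208/409224 ≈ 0.28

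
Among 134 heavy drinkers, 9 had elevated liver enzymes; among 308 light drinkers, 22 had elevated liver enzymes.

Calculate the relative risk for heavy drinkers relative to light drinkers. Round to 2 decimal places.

RR: 0.94

risk, heavy drinkers = 9/134 = 0.0672
risk, light drinkers = 22/308 = 0.0714
RR = 0.0672 / 0.0714 = 0.94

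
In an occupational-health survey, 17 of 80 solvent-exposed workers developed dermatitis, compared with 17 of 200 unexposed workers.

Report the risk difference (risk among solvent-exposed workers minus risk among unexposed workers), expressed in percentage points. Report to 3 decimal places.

risk, solvent-exposed workers = 17/80 = 0.2125
risk, unexposed workers = 17/200 = 0.0850
risk difference = 0.2125 − 0.0850 = 0.1275 → 12.750 percentage points

12.750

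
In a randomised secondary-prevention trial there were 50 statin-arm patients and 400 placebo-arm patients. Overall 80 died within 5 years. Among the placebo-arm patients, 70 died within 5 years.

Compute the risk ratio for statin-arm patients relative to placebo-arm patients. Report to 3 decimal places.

1.143

statin-arm patients with the outcome: 80 − 70 = 10
statin-arm patients without the outcome: 50 − 10 = 40
placebo-arm patients without the outcome: 400 − 70 = 330
risk, statin-arm patients = 10/50 = 0.2000
risk, placebo-arm patients = 70/400 = 0.1750
RR = 0.2000 / 0.1750 = 1.143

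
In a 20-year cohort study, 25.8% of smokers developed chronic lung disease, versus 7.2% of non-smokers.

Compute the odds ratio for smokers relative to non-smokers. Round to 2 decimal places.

4.48

odds, smokers = 0.2580/0.7420 = 0.3477
odds, non-smokers = 0.0720/0.9280 = 0.0776
OR = 0.3477 / 0.0776 = 4.48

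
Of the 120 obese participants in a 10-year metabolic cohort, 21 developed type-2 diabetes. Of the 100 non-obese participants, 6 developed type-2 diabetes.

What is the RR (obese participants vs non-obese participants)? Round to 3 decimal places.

RR ≈ 2.917

risk, obese participants = 21/120 = 0.1750
risk, non-obese participants = 6/100 = 0.0600
RR = 0.1750 / 0.0600 = 2.917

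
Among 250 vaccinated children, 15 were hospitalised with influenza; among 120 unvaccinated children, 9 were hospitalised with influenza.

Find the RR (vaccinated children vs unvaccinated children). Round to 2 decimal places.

RR ≈ 0.80

risk, vaccinated children = 15/250 = 0.0600
risk, unvaccinated children = 9/120 = 0.0750
RR = 0.0600 / 0.0750 = 0.80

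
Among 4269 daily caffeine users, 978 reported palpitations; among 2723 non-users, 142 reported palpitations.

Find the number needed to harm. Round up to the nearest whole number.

6

risk, daily caffeine users = 978/4269 = 0.229093
risk, non-users = 142/2723 = 0.052148
absolute risk difference = 0.176945
1 / 0.176945 = 5.651 → round up → 6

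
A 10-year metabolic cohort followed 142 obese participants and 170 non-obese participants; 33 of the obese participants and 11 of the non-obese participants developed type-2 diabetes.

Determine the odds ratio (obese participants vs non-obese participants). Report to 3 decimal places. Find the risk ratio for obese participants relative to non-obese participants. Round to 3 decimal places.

OR = (33 × 159) / (109 × 11) = 5247/1199 ≈ 4.376
risk, obese participants = 33/142 = 0.2324
risk, non-obese participants = 11/170 = 0.0647
RR = 0.2324 / 0.0647 = 3.592

OR = 4.376; RR = 3.592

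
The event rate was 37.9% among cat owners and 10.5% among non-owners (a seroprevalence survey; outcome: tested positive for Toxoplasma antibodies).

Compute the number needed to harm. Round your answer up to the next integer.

absolute risk difference = 0.274000
1 / 0.274000 = 3.650 → round up → 4

4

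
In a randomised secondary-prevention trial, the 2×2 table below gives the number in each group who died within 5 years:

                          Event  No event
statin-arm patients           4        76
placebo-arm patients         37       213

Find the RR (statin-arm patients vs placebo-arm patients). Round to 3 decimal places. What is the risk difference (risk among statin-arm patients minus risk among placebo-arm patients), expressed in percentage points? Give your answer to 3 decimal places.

RR = 0.338; RD = -9.800

risk, statin-arm patients = 4/80 = 0.0500
risk, placebo-arm patients = 37/250 = 0.1480
RR = 0.0500 / 0.1480 = 0.338
risk difference = 0.0500 − 0.1480 = -0.0980 → -9.800 percentage points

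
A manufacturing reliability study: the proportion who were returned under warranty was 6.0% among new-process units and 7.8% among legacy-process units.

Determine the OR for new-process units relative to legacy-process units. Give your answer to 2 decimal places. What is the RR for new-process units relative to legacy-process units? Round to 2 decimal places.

odds, new-process units = 0.0600/0.9400 = 0.0638
odds, legacy-process units = 0.0780/0.9220 = 0.0846
OR = 0.0638 / 0.0846 = 0.75
RR = 0.0600 / 0.0780 = 0.77

OR = 0.75; RR = 0.77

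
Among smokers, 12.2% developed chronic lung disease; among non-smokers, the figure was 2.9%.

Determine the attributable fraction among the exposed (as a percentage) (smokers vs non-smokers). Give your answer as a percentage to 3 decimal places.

AR% = (0.12200 − 0.02900) / 0.12200 = 0.7623 → 76.230%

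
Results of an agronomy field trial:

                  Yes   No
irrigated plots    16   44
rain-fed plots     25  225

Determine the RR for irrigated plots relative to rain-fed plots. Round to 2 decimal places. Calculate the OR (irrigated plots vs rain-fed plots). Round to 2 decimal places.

RR = 2.67; OR = 3.27

risk, irrigated plots = 16/60 = 0.2667
risk, rain-fed plots = 25/250 = 0.1000
RR = 0.2667 / 0.1000 = 2.67
OR = (16 × 225) / (44 × 25) = 3600/1100 ≈ 3.27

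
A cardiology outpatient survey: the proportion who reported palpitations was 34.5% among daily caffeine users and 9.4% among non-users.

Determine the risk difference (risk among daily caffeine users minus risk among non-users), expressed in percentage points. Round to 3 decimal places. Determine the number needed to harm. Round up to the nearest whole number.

RD = 25.100; NNH = 4

risk difference = 0.3450 − 0.0940 = 0.2510 → 25.100 percentage points
absolute risk difference = 0.251000
1 / 0.251000 = 3.984 → round up → 4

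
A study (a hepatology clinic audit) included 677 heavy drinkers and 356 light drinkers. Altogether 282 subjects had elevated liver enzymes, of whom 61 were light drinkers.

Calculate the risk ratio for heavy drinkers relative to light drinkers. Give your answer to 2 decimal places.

1.91

heavy drinkers with the outcome: 282 − 61 = 221
heavy drinkers without the outcome: 677 − 221 = 456
light drinkers without the outcome: 356 − 61 = 295
risk, heavy drinkers = 221/677 = 0.3264
risk, light drinkers = 61/356 = 0.1713
RR = 0.3264 / 0.1713 = 1.91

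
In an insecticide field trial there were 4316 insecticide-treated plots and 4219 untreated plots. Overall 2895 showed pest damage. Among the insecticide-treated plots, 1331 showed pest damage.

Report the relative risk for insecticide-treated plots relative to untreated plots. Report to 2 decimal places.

0.83

insecticide-treated plots without the outcome: 4316 − 1331 = 2985
untreated plots with the outcome: 2895 − 1331 = 1564
untreated plots without the outcome: 4219 − 1564 = 2655
risk, insecticide-treated plots = 1331/4316 = 0.3084
risk, untreated plots = 1564/4219 = 0.3707
RR = 0.3084 / 0.3707 = 0.83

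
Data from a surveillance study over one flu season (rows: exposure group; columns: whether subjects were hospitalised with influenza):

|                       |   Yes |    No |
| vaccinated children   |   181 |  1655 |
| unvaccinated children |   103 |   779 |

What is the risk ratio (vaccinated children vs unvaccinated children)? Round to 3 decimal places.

risk, vaccinated children = 181/1836 = 0.0986
risk, unvaccinated children = 103/882 = 0.1168
RR = 0.0986 / 0.1168 = 0.844

RR: 0.844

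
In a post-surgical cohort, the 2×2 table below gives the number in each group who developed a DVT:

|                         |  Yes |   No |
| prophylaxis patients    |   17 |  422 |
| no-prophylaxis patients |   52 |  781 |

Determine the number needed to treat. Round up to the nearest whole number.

NNT: 43

risk, prophylaxis patients = 17/439 = 0.038724
risk, no-prophylaxis patients = 52/833 = 0.062425
absolute risk difference = 0.023701
1 / 0.023701 = 42.192 → round up → 43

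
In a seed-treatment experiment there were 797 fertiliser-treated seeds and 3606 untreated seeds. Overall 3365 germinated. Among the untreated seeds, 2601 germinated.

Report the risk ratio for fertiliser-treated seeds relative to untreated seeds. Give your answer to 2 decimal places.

1.33

fertiliser-treated seeds with the outcome: 3365 − 2601 = 764
fertiliser-treated seeds without the outcome: 797 − 764 = 33
untreated seeds without the outcome: 3606 − 2601 = 1005
risk, fertiliser-treated seeds = 764/797 = 0.9586
risk, untreated seeds = 2601/3606 = 0.7213
RR = 0.9586 / 0.7213 = 1.33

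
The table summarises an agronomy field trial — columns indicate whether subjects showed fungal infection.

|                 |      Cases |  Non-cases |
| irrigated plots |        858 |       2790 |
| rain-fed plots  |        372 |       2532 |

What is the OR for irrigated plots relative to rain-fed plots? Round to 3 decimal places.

odds, irrigated plots = 858/2790 = 0.3075
odds, rain-fed plots = 372/2532 = 0.1469
OR = 0.3075 / 0.1469 = 2.093

OR: 2.093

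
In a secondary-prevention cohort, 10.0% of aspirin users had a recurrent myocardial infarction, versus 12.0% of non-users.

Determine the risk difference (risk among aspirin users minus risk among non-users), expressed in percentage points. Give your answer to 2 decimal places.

risk difference = 0.1000 − 0.1200 = -0.0200 → -2.00 percentage points

RD = -2.00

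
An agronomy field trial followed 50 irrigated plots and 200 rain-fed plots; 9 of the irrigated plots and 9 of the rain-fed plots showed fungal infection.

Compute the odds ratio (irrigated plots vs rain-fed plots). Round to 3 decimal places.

OR ≈ 4.659

odds, irrigated plots = 9/41 = 0.21951
odds, rain-fed plots = 9/191 = 0.04712
OR = 0.21951 / 0.04712 = 4.659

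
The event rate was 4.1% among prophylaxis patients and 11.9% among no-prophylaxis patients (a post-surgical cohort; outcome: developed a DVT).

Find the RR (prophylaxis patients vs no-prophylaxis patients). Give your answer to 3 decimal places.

RR = 0.04100 / 0.11900 = 0.345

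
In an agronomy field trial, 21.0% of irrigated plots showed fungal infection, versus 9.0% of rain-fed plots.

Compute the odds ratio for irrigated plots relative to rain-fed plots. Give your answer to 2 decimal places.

OR: 2.69

odds, irrigated plots = 0.2100/0.7900 = 0.2658
odds, rain-fed plots = 0.0900/0.9100 = 0.0989
OR = 0.2658 / 0.0989 = 2.69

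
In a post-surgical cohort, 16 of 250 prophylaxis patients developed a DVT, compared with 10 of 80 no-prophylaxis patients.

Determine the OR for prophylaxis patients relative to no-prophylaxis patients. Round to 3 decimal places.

odds, prophylaxis patients = 16/234 = 0.0684
odds, no-prophylaxis patients = 10/70 = 0.1429
OR = 0.0684 / 0.1429 = 0.479

0.479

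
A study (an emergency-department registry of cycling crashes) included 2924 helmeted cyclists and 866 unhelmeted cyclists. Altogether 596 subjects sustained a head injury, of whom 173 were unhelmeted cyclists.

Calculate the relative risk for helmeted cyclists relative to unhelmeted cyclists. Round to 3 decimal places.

helmeted cyclists with the outcome: 596 − 173 = 423
helmeted cyclists without the outcome: 2924 − 423 = 2501
unhelmeted cyclists without the outcome: 866 − 173 = 693
risk, helmeted cyclists = 423/2924 = 0.1447
risk, unhelmeted cyclists = 173/866 = 0.1998
RR = 0.1447 / 0.1998 = 0.724

RR ≈ 0.724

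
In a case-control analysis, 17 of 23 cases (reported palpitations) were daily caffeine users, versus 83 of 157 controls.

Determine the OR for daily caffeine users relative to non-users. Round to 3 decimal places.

OR = (17 × 74) / (83 × 6) = 1258/498 ≈ 2.526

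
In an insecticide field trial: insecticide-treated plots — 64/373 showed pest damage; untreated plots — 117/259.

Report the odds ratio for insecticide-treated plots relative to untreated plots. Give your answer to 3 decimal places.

OR = (64 × 142) / (309 × 117) = 9088/36153 ≈ 0.251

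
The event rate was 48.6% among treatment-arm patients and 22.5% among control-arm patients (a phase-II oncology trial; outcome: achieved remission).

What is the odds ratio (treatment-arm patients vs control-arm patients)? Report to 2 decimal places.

odds, treatment-arm patients = 0.4860/0.5140 = 0.9455
odds, control-arm patients = 0.2250/0.7750 = 0.2903
OR = 0.9455 / 0.2903 = 3.26

3.26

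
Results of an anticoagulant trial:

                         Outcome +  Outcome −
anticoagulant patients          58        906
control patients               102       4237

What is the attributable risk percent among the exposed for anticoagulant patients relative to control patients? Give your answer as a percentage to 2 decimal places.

AR% ≈ 60.93%

risk, anticoagulant patients = 58/964 = 0.06017
risk, control patients = 102/4339 = 0.02351
AR% = (0.06017 − 0.02351) / 0.06017 = 0.6093 → 60.93%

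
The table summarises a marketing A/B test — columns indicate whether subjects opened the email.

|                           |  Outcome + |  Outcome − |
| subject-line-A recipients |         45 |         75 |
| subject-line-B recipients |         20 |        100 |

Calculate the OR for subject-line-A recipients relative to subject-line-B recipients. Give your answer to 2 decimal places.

OR = (45 × 100) / (75 × 20) = 4500/1500 ≈ 3.00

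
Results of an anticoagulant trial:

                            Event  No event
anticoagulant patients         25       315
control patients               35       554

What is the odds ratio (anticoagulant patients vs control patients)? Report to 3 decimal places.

OR ≈ 1.256

odds, anticoagulant patients = 25/315 = 0.0794
odds, control patients = 35/554 = 0.0632
OR = 0.0794 / 0.0632 = 1.256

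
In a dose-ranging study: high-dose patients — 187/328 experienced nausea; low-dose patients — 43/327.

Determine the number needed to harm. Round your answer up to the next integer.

NNH = 3

risk, high-dose patients = 187/328 = 0.570122
risk, low-dose patients = 43/327 = 0.131498
absolute risk difference = 0.438623
1 / 0.438623 = 2.280 → round up → 3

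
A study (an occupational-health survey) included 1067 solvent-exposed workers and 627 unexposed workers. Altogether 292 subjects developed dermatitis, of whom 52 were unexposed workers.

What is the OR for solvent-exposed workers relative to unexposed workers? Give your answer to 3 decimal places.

3.209

solvent-exposed workers with the outcome: 292 − 52 = 240
solvent-exposed workers without the outcome: 1067 − 240 = 827
unexposed workers without the outcome: 627 − 52 = 575
OR = (240 × 575) / (827 × 52) = 138000/43004 ≈ 3.209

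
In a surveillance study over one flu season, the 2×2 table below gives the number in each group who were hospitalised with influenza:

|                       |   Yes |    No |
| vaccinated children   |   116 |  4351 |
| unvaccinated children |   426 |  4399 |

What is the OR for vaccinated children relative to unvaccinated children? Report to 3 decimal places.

odds, vaccinated children = 116/4351 = 0.02666
odds, unvaccinated children = 426/4399 = 0.09684
OR = 0.02666 / 0.09684 = 0.275

OR: 0.275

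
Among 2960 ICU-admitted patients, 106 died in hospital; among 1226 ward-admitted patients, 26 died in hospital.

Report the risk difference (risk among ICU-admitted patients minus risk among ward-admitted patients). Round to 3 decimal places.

0.015

risk, ICU-admitted patients = 106/2960 = 0.03581
risk, ward-admitted patients = 26/1226 = 0.02121
risk difference = 0.03581 − 0.02121 = 0.015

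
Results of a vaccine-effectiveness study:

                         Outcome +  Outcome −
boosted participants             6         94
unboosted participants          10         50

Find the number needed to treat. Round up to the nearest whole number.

NNT ≈ 10

risk, boosted participants = 6/100 = 0.060000
risk, unboosted participants = 10/60 = 0.166667
absolute risk difference = 0.106667
1 / 0.106667 = 9.375 → round up → 10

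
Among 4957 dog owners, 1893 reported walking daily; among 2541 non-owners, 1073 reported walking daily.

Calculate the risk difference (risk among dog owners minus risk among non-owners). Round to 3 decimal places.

-0.040

risk, dog owners = 1893/4957 = 0.3819
risk, non-owners = 1073/2541 = 0.4223
risk difference = 0.3819 − 0.4223 = -0.040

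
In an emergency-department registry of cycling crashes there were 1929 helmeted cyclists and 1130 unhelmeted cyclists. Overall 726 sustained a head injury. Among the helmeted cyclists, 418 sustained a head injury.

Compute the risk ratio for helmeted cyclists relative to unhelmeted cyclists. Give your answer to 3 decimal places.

0.795

helmeted cyclists without the outcome: 1929 − 418 = 1511
unhelmeted cyclists with the outcome: 726 − 418 = 308
unhelmeted cyclists without the outcome: 1130 − 308 = 822
risk, helmeted cyclists = 418/1929 = 0.2167
risk, unhelmeted cyclists = 308/1130 = 0.2726
RR = 0.2167 / 0.2726 = 0.795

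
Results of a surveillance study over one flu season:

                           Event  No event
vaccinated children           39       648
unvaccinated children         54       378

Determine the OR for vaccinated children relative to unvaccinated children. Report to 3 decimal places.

OR = (39 × 378) / (648 × 54) = 14742/34992 ≈ 0.421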